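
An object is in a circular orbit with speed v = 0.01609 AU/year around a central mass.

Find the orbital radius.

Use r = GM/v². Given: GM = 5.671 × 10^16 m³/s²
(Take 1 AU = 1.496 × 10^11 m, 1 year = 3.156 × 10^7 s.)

Convert to SI: v = 0.01609 AU/year = 76.2695 m/s.
For a circular orbit, v² = GM / r, so r = GM / v².
r = 5.671e+16 / (76.2695)² m ≈ 9.749e+12 m = 65.17 AU.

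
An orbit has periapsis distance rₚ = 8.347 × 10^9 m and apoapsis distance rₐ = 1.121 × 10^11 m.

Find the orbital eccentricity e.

e = (rₐ − rₚ) / (rₐ + rₚ).
e = (1.121e+11 − 8.347e+09) / (1.121e+11 + 8.347e+09) = 1.03753e+11 / 1.20447e+11 ≈ 0.8614.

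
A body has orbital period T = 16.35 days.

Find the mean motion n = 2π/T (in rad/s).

Convert to SI: T = 16.35 days = 1.41264e+06 s.
n = 2π / T.
n = 2π / 1.41264e+06 s ≈ 4.448e-06 rad/s.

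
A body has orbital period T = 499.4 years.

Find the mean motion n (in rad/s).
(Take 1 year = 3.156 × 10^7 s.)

Convert to SI: T = 499.4 years = 1.57611e+10 s.
n = 2π / T.
n = 2π / 1.57611e+10 s ≈ 3.987e-10 rad/s.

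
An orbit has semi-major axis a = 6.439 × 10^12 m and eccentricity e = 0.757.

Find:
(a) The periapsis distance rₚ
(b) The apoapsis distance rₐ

(a) rₚ = a(1 − e) = 6.439e+12 · (1 − 0.757) = 6.439e+12 · 0.243 ≈ 1.565e+12 m = 1.565 × 10^12 m.
(b) rₐ = a(1 + e) = 6.439e+12 · (1 + 0.757) = 6.439e+12 · 1.757 ≈ 1.131e+13 m = 1.131 × 10^13 m.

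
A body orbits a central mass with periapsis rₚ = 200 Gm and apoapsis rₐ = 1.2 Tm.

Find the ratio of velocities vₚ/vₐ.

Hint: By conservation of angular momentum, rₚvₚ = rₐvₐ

Convert to SI: rₚ = 200 Gm = 2e+11 m; rₐ = 1.2 Tm = 1.2e+12 m.
Conservation of angular momentum gives rₚvₚ = rₐvₐ, so vₚ/vₐ = rₐ/rₚ.
vₚ/vₐ = 1.2e+12 / 2e+11 ≈ 6.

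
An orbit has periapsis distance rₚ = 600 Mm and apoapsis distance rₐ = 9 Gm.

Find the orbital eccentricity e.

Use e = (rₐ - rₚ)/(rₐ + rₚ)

Convert to SI: rₚ = 600 Mm = 6e+08 m; rₐ = 9 Gm = 9e+09 m.
e = (rₐ − rₚ) / (rₐ + rₚ).
e = (9e+09 − 6e+08) / (9e+09 + 6e+08) = 8.4e+09 / 9.6e+09 ≈ 0.875.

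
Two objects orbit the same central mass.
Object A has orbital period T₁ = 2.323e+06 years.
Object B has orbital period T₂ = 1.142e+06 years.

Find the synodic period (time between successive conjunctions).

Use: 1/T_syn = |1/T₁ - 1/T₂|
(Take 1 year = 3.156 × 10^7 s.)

Convert to SI: T₁ = 2.323e+06 years = 7.33139e+13 s; T₂ = 1.142e+06 years = 3.60415e+13 s.
T_syn = |T₁ · T₂ / (T₁ − T₂)|.
T_syn = |7.33139e+13 · 3.60415e+13 / (7.33139e+13 − 3.60415e+13)| s ≈ 7.089e+13 s = 2.246e+06 years.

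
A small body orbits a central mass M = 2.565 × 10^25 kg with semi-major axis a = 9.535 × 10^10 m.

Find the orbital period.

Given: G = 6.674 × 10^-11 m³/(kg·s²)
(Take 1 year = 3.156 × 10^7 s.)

GM = G · M = 6.674e-11 · 2.565e+25 = 1.71188e+15 m³/s².
Kepler's third law: T = 2π √(a³ / GM).
Substituting a = 9.535e+10 m and GM = 1.71188e+15 m³/s²:
T = 2π √((9.535e+10)³ / 1.71188e+15) s
T ≈ 4.471e+09 s = 141.7 years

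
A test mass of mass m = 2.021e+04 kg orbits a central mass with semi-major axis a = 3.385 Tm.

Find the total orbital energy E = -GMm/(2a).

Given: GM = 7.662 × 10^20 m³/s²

Convert to SI: a = 3.385 Tm = 3.385e+12 m.
E = −GMm / (2a).
E = −7.662e+20 · 2.021e+04 / (2 · 3.385e+12) J ≈ -2.287e+12 J = -2.287 TJ.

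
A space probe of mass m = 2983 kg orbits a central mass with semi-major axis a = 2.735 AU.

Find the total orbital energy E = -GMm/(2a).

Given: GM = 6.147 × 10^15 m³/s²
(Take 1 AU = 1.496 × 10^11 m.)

Convert to SI: a = 2.735 AU = 4.09156e+11 m.
E = −GMm / (2a).
E = −6.147e+15 · 2983 / (2 · 4.09156e+11) J ≈ -2.241e+07 J = -22.41 MJ.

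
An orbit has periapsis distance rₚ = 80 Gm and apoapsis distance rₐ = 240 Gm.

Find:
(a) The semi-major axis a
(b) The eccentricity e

Convert to SI: rₚ = 80 Gm = 8e+10 m; rₐ = 240 Gm = 2.4e+11 m.
(a) a = (rₚ + rₐ) / 2 = (8e+10 + 2.4e+11) / 2 ≈ 1.6e+11 m = 160 Gm.
(b) e = (rₐ − rₚ) / (rₐ + rₚ) = (2.4e+11 − 8e+10) / (2.4e+11 + 8e+10) ≈ 0.5.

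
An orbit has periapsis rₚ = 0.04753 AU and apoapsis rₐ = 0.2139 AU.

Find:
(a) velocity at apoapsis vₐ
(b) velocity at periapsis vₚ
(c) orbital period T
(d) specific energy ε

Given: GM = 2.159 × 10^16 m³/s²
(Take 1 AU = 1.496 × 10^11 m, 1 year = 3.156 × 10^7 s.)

Convert to SI: rₚ = 0.04753 AU = 7.11049e+09 m; rₐ = 0.2139 AU = 3.19994e+10 m.
(a) With a = (rₚ + rₐ)/2 = 1.9555e+10 m, vₐ = √(GM (2/rₐ − 1/a)) = √(2.159e+16 · (2/3.19994e+10 − 1/1.9555e+10)) m/s ≈ 495.3 m/s
(b) With a = (rₚ + rₐ)/2 = 1.9555e+10 m, vₚ = √(GM (2/rₚ − 1/a)) = √(2.159e+16 · (2/7.11049e+09 − 1/1.9555e+10)) m/s ≈ 2229 m/s
(c) With a = (rₚ + rₐ)/2 = 1.9555e+10 m, T = 2π √(a³/GM) = 2π √((1.9555e+10)³/2.159e+16) s ≈ 1.169e+08 s
(d) With a = (rₚ + rₐ)/2 = 1.9555e+10 m, ε = −GM/(2a) = −2.159e+16/(2 · 1.9555e+10) J/kg ≈ -5.52e+05 J/kg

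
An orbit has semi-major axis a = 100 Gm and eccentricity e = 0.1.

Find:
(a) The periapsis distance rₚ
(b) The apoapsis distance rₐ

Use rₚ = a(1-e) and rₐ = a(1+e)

Convert to SI: a = 100 Gm = 1e+11 m.
(a) rₚ = a(1 − e) = 1e+11 · (1 − 0.1) = 1e+11 · 0.9 ≈ 9e+10 m = 90 Gm.
(b) rₐ = a(1 + e) = 1e+11 · (1 + 0.1) = 1e+11 · 1.1 ≈ 1.1e+11 m = 110 Gm.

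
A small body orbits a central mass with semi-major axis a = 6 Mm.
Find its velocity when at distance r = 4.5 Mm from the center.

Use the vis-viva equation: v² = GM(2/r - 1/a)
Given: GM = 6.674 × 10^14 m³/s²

Convert to SI: a = 6 Mm = 6e+06 m; r = 4.5 Mm = 4.5e+06 m.
Vis-viva: v = √(GM · (2/r − 1/a)).
2/r − 1/a = 2/4.5e+06 − 1/6e+06 = 2.77778e-07 m⁻¹.
v = √(6.674e+14 · 2.77778e-07) m/s ≈ 1.362e+04 m/s = 13.62 km/s.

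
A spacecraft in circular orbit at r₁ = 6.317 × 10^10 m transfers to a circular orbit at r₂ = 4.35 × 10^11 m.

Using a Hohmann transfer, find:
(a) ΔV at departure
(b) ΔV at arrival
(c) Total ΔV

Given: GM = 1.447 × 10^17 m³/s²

Transfer semi-major axis: a_t = (r₁ + r₂)/2 = (6.317e+10 + 4.35e+11)/2 = 2.49085e+11 m.
Circular speeds: v₁ = √(GM/r₁) = 1513.49 m/s, v₂ = √(GM/r₂) = 576.753 m/s.
Transfer speeds (vis-viva v² = GM(2/r − 1/a_t)): v₁ᵗ = 2000.09 m/s, v₂ᵗ = 290.45 m/s.
(a) ΔV₁ = |v₁ᵗ − v₁| ≈ 486.6 m/s = 486.6 m/s.
(b) ΔV₂ = |v₂ − v₂ᵗ| ≈ 286.3 m/s = 286.3 m/s.
(c) ΔV_total = ΔV₁ + ΔV₂ ≈ 772.9 m/s = 772.9 m/s.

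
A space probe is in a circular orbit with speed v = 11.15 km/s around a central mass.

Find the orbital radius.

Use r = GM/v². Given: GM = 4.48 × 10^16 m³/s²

Convert to SI: v = 11.15 km/s = 11150 m/s.
For a circular orbit, v² = GM / r, so r = GM / v².
r = 4.48e+16 / (11150)² m ≈ 3.604e+08 m = 3.604 × 10^8 m.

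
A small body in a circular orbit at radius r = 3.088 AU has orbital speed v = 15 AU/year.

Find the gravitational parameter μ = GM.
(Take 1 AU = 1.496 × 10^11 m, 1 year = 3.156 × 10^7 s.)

Convert to SI: r = 3.088 AU = 4.61965e+11 m; v = 15 AU/year = 71102.7 m/s.
For a circular orbit v² = GM/r, so GM = v² · r.
GM = (71102.7)² · 4.61965e+11 m³/s² ≈ 2.336e+21 m³/s² = 2.336 × 10^21 m³/s².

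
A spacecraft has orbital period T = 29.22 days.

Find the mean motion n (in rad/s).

Convert to SI: T = 29.22 days = 2.52461e+06 s.
n = 2π / T.
n = 2π / 2.52461e+06 s ≈ 2.489e-06 rad/s.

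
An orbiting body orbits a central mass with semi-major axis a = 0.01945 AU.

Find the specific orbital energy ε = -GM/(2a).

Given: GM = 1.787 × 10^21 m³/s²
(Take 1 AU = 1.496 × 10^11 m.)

Convert to SI: a = 0.01945 AU = 2.90972e+09 m.
ε = −GM / (2a).
ε = −1.787e+21 / (2 · 2.90972e+09) J/kg ≈ -3.071e+11 J/kg = -307.1 GJ/kg.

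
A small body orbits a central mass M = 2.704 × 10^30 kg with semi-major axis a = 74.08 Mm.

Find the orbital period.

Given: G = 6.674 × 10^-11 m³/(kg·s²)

Convert to SI: a = 74.08 Mm = 7.408e+07 m.
GM = G · M = 6.674e-11 · 2.704e+30 = 1.80465e+20 m³/s².
Kepler's third law: T = 2π √(a³ / GM).
Substituting a = 7.408e+07 m and GM = 1.80465e+20 m³/s²:
T = 2π √((7.408e+07)³ / 1.80465e+20) s
T ≈ 298.2 s = 4.97 minutes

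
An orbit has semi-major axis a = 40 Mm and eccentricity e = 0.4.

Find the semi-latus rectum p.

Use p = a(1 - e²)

Convert to SI: a = 40 Mm = 4e+07 m.
p = a (1 − e²).
p = 4e+07 · (1 − (0.4)²) = 4e+07 · 0.84 ≈ 3.36e+07 m = 33.6 Mm.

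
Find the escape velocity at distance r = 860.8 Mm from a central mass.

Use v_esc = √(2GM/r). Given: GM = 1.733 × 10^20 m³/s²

Convert to SI: r = 860.8 Mm = 8.608e+08 m.
Escape velocity comes from setting total energy to zero: ½v² − GM/r = 0 ⇒ v_esc = √(2GM / r).
v_esc = √(2 · 1.733e+20 / 8.608e+08) m/s ≈ 6.345e+05 m/s = 634.5 km/s.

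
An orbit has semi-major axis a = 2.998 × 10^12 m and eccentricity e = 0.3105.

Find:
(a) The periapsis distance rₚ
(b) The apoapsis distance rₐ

(a) rₚ = a(1 − e) = 2.998e+12 · (1 − 0.3105) = 2.998e+12 · 0.6895 ≈ 2.067e+12 m = 2.067 × 10^12 m.
(b) rₐ = a(1 + e) = 2.998e+12 · (1 + 0.3105) = 2.998e+12 · 1.3105 ≈ 3.929e+12 m = 3.929 × 10^12 m.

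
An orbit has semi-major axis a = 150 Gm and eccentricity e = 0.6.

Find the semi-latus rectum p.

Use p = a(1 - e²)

Convert to SI: a = 150 Gm = 1.5e+11 m.
p = a (1 − e²).
p = 1.5e+11 · (1 − (0.6)²) = 1.5e+11 · 0.64 ≈ 9.6e+10 m = 96 Gm.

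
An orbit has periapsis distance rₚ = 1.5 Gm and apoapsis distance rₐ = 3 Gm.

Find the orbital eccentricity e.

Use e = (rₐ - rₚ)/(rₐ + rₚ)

Convert to SI: rₚ = 1.5 Gm = 1.5e+09 m; rₐ = 3 Gm = 3e+09 m.
e = (rₐ − rₚ) / (rₐ + rₚ).
e = (3e+09 − 1.5e+09) / (3e+09 + 1.5e+09) = 1.5e+09 / 4.5e+09 ≈ 0.3333.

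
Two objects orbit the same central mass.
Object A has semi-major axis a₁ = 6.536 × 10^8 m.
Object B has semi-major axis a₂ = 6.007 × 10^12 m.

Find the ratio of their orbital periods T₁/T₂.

From Kepler's third law, (T₁/T₂)² = (a₁/a₂)³, so T₁/T₂ = (a₁/a₂)^(3/2).
a₁/a₂ = 6.536e+08 / 6.007e+12 = 0.000108806.
T₁/T₂ = (0.000108806)^(3/2) ≈ 1.135e-06.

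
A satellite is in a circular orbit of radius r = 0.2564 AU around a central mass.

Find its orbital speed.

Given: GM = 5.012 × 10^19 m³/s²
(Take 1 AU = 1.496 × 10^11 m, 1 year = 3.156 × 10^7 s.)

Convert to SI: r = 0.2564 AU = 3.83574e+10 m.
For a circular orbit, gravity supplies the centripetal force, so v = √(GM / r).
v = √(5.012e+19 / 3.83574e+10) m/s ≈ 3.615e+04 m/s = 7.626 AU/year.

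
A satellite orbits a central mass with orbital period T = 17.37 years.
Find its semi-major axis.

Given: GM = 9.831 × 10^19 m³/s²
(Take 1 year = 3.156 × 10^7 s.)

Convert to SI: T = 17.37 years = 5.48197e+08 s.
Invert Kepler's third law: a = (GM · T² / (4π²))^(1/3).
Substituting T = 5.48197e+08 s and GM = 9.831e+19 m³/s²:
a = (9.831e+19 · (5.48197e+08)² / (4π²))^(1/3) m
a ≈ 9.079e+11 m = 907.9 Gm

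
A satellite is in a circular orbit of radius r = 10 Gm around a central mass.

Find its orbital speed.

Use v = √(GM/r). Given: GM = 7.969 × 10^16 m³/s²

Convert to SI: r = 10 Gm = 1e+10 m.
For a circular orbit, gravity supplies the centripetal force, so v = √(GM / r).
v = √(7.969e+16 / 1e+10) m/s ≈ 2823 m/s = 2.823 km/s.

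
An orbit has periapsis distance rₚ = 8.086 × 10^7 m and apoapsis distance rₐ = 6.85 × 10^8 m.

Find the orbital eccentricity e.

e = (rₐ − rₚ) / (rₐ + rₚ).
e = (6.85e+08 − 8.086e+07) / (6.85e+08 + 8.086e+07) = 6.0414e+08 / 7.6586e+08 ≈ 0.7888.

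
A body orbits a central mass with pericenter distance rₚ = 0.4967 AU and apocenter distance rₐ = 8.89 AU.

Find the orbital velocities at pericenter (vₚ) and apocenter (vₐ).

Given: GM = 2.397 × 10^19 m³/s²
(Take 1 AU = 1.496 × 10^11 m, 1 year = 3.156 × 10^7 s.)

Convert to SI: rₚ = 0.4967 AU = 7.43063e+10 m; rₐ = 8.89 AU = 1.32994e+12 m.
Use the vis-viva equation v² = GM(2/r − 1/a) with a = (rₚ + rₐ)/2 = (7.43063e+10 + 1.32994e+12)/2 = 7.02125e+11 m.
vₚ = √(GM · (2/rₚ − 1/a)) = √(2.397e+19 · (2/7.43063e+10 − 1/7.02125e+11)) m/s ≈ 2.472e+04 m/s = 5.215 AU/year.
vₐ = √(GM · (2/rₐ − 1/a)) = √(2.397e+19 · (2/1.32994e+12 − 1/7.02125e+11)) m/s ≈ 1381 m/s = 0.2914 AU/year.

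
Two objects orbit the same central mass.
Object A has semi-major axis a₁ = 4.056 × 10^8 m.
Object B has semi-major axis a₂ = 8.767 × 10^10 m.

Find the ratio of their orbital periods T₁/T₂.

From Kepler's third law, (T₁/T₂)² = (a₁/a₂)³, so T₁/T₂ = (a₁/a₂)^(3/2).
a₁/a₂ = 4.056e+08 / 8.767e+10 = 0.00462644.
T₁/T₂ = (0.00462644)^(3/2) ≈ 0.0003147.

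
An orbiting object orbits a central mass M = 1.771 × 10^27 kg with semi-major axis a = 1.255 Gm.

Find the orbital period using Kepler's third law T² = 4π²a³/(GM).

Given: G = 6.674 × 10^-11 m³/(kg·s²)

Convert to SI: a = 1.255 Gm = 1.255e+09 m.
GM = G · M = 6.674e-11 · 1.771e+27 = 1.18197e+17 m³/s².
Kepler's third law: T = 2π √(a³ / GM).
Substituting a = 1.255e+09 m and GM = 1.18197e+17 m³/s²:
T = 2π √((1.255e+09)³ / 1.18197e+17) s
T ≈ 8.125e+05 s = 9.404 days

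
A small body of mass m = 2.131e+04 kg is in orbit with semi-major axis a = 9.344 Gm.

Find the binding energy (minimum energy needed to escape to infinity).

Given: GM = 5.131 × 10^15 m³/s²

Convert to SI: a = 9.344 Gm = 9.344e+09 m.
Total orbital energy is E = −GMm/(2a); binding energy is E_bind = −E = GMm/(2a).
E_bind = 5.131e+15 · 2.131e+04 / (2 · 9.344e+09) J ≈ 5.851e+09 J = 5.851 GJ.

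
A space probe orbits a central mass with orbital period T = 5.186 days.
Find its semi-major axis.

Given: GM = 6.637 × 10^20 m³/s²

Convert to SI: T = 5.186 days = 448070 s.
Invert Kepler's third law: a = (GM · T² / (4π²))^(1/3).
Substituting T = 448070 s and GM = 6.637e+20 m³/s²:
a = (6.637e+20 · (448070)² / (4π²))^(1/3) m
a ≈ 1.5e+10 m = 15 Gm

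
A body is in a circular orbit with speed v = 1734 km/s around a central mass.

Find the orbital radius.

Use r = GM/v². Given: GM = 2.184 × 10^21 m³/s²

Convert to SI: v = 1734 km/s = 1.734e+06 m/s.
For a circular orbit, v² = GM / r, so r = GM / v².
r = 2.184e+21 / (1.734e+06)² m ≈ 7.264e+08 m = 726.4 Mm.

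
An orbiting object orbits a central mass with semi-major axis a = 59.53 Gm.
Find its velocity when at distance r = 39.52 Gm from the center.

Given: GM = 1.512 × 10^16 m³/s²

Convert to SI: a = 59.53 Gm = 5.953e+10 m; r = 39.52 Gm = 3.952e+10 m.
Vis-viva: v = √(GM · (2/r − 1/a)).
2/r − 1/a = 2/3.952e+10 − 1/5.953e+10 = 3.3809e-11 m⁻¹.
v = √(1.512e+16 · 3.3809e-11) m/s ≈ 715 m/s = 715 m/s.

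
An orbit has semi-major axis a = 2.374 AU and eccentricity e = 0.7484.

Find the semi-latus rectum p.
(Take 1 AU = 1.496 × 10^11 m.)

Convert to SI: a = 2.374 AU = 3.5515e+11 m.
p = a (1 − e²).
p = 3.5515e+11 · (1 − (0.7484)²) = 3.5515e+11 · 0.439897 ≈ 1.562e+11 m = 1.044 AU.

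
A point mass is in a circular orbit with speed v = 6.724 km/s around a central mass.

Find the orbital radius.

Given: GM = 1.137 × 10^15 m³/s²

Convert to SI: v = 6.724 km/s = 6724 m/s.
For a circular orbit, v² = GM / r, so r = GM / v².
r = 1.137e+15 / (6724)² m ≈ 2.515e+07 m = 25.15 Mm.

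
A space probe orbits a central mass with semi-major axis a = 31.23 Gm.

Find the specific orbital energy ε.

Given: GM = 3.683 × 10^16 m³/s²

Convert to SI: a = 31.23 Gm = 3.123e+10 m.
ε = −GM / (2a).
ε = −3.683e+16 / (2 · 3.123e+10) J/kg ≈ -5.897e+05 J/kg = -589.7 kJ/kg.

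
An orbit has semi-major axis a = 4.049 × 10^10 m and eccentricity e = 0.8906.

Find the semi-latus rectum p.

p = a (1 − e²).
p = 4.049e+10 · (1 − (0.8906)²) = 4.049e+10 · 0.206832 ≈ 8.375e+09 m = 8.375 × 10^9 m.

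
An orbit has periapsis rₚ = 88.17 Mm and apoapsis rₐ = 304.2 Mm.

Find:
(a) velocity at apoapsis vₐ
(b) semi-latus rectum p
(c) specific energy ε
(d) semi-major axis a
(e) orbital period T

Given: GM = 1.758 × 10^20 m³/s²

Convert to SI: rₚ = 88.17 Mm = 8.817e+07 m; rₐ = 304.2 Mm = 3.042e+08 m.
(a) With a = (rₚ + rₐ)/2 = 1.96185e+08 m, vₐ = √(GM (2/rₐ − 1/a)) = √(1.758e+20 · (2/3.042e+08 − 1/1.96185e+08)) m/s ≈ 5.096e+05 m/s
(b) From a = (rₚ + rₐ)/2 = 1.96185e+08 m and e = (rₐ − rₚ)/(rₐ + rₚ) = 0.550577, p = a(1 − e²) = 1.96185e+08 · (1 − (0.550577)²) ≈ 1.367e+08 m
(c) With a = (rₚ + rₐ)/2 = 1.96185e+08 m, ε = −GM/(2a) = −1.758e+20/(2 · 1.96185e+08) J/kg ≈ -4.48e+11 J/kg
(d) a = (rₚ + rₐ)/2 = (8.817e+07 + 3.042e+08)/2 ≈ 1.962e+08 m
(e) With a = (rₚ + rₐ)/2 = 1.96185e+08 m, T = 2π √(a³/GM) = 2π √((1.96185e+08)³/1.758e+20) s ≈ 1302 s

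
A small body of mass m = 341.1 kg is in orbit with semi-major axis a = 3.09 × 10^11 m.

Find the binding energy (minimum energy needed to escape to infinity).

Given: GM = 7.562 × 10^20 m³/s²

Total orbital energy is E = −GMm/(2a); binding energy is E_bind = −E = GMm/(2a).
E_bind = 7.562e+20 · 341.1 / (2 · 3.09e+11) J ≈ 4.174e+11 J = 417.4 GJ.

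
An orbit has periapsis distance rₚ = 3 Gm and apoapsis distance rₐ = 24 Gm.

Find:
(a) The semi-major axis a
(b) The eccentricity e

Convert to SI: rₚ = 3 Gm = 3e+09 m; rₐ = 24 Gm = 2.4e+10 m.
(a) a = (rₚ + rₐ) / 2 = (3e+09 + 2.4e+10) / 2 ≈ 1.35e+10 m = 13.5 Gm.
(b) e = (rₐ − rₚ) / (rₐ + rₚ) = (2.4e+10 − 3e+09) / (2.4e+10 + 3e+09) ≈ 0.7778.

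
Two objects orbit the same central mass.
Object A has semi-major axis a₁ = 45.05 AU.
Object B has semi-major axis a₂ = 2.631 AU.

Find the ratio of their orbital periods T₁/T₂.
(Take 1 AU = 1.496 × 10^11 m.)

Convert to SI: a₁ = 45.05 AU = 6.73948e+12 m; a₂ = 2.631 AU = 3.93598e+11 m.
From Kepler's third law, (T₁/T₂)² = (a₁/a₂)³, so T₁/T₂ = (a₁/a₂)^(3/2).
a₁/a₂ = 6.73948e+12 / 3.93598e+11 = 17.1228.
T₁/T₂ = (17.1228)^(3/2) ≈ 70.85.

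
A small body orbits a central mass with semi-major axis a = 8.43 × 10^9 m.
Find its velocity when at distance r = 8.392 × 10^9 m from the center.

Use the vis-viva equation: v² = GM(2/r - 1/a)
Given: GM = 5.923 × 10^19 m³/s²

Vis-viva: v = √(GM · (2/r − 1/a)).
2/r − 1/a = 2/8.392e+09 − 1/8.43e+09 = 1.19698e-10 m⁻¹.
v = √(5.923e+19 · 1.19698e-10) m/s ≈ 8.42e+04 m/s = 84.2 km/s.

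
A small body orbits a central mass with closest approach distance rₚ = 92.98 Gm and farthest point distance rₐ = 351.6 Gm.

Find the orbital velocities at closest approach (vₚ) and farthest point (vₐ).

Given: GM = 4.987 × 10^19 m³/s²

Convert to SI: rₚ = 92.98 Gm = 9.298e+10 m; rₐ = 351.6 Gm = 3.516e+11 m.
Use the vis-viva equation v² = GM(2/r − 1/a) with a = (rₚ + rₐ)/2 = (9.298e+10 + 3.516e+11)/2 = 2.2229e+11 m.
vₚ = √(GM · (2/rₚ − 1/a)) = √(4.987e+19 · (2/9.298e+10 − 1/2.2229e+11)) m/s ≈ 2.913e+04 m/s = 29.13 km/s.
vₐ = √(GM · (2/rₐ − 1/a)) = √(4.987e+19 · (2/3.516e+11 − 1/2.2229e+11)) m/s ≈ 7702 m/s = 7.702 km/s.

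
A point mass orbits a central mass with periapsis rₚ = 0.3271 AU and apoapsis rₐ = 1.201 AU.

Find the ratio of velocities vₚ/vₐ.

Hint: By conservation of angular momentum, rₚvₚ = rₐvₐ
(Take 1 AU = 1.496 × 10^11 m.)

Convert to SI: rₚ = 0.3271 AU = 4.89342e+10 m; rₐ = 1.201 AU = 1.7967e+11 m.
Conservation of angular momentum gives rₚvₚ = rₐvₐ, so vₚ/vₐ = rₐ/rₚ.
vₚ/vₐ = 1.7967e+11 / 4.89342e+10 ≈ 3.672.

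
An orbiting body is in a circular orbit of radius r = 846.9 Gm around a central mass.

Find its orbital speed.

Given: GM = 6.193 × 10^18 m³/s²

Convert to SI: r = 846.9 Gm = 8.469e+11 m.
For a circular orbit, gravity supplies the centripetal force, so v = √(GM / r).
v = √(6.193e+18 / 8.469e+11) m/s ≈ 2704 m/s = 2.704 km/s.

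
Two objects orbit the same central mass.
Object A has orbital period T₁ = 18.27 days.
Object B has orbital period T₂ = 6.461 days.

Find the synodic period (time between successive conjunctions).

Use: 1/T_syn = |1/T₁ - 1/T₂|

Convert to SI: T₁ = 18.27 days = 1.57853e+06 s; T₂ = 6.461 days = 558230 s.
T_syn = |T₁ · T₂ / (T₁ − T₂)|.
T_syn = |1.57853e+06 · 558230 / (1.57853e+06 − 558230)| s ≈ 8.637e+05 s = 9.996 days.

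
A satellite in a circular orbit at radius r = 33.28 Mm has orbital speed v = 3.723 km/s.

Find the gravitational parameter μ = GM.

Convert to SI: r = 33.28 Mm = 3.328e+07 m; v = 3.723 km/s = 3723 m/s.
For a circular orbit v² = GM/r, so GM = v² · r.
GM = (3723)² · 3.328e+07 m³/s² ≈ 4.613e+14 m³/s² = 4.613 × 10^14 m³/s².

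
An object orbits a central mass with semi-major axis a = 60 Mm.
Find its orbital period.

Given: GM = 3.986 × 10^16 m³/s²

Convert to SI: a = 60 Mm = 6e+07 m.
Kepler's third law: T = 2π √(a³ / GM).
Substituting a = 6e+07 m and GM = 3.986e+16 m³/s²:
T = 2π √((6e+07)³ / 3.986e+16) s
T ≈ 1.463e+04 s = 4.063 hours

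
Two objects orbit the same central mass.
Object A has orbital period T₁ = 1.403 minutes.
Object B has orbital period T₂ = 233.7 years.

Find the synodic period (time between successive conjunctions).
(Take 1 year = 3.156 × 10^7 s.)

Convert to SI: T₁ = 1.403 minutes = 84.18 s; T₂ = 233.7 years = 7.37557e+09 s.
T_syn = |T₁ · T₂ / (T₁ − T₂)|.
T_syn = |84.18 · 7.37557e+09 / (84.18 − 7.37557e+09)| s ≈ 84.18 s = 1.403 minutes.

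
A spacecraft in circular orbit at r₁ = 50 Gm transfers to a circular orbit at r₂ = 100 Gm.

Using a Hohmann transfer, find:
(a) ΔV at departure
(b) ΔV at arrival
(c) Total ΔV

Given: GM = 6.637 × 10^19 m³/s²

Convert to SI: r₁ = 50 Gm = 5e+10 m; r₂ = 100 Gm = 1e+11 m.
Transfer semi-major axis: a_t = (r₁ + r₂)/2 = (5e+10 + 1e+11)/2 = 7.5e+10 m.
Circular speeds: v₁ = √(GM/r₁) = 36433.5 m/s, v₂ = √(GM/r₂) = 25762.4 m/s.
Transfer speeds (vis-viva v² = GM(2/r − 1/a_t)): v₁ᵗ = 42069.8 m/s, v₂ᵗ = 21034.9 m/s.
(a) ΔV₁ = |v₁ᵗ − v₁| ≈ 5636 m/s = 5.636 km/s.
(b) ΔV₂ = |v₂ − v₂ᵗ| ≈ 4727 m/s = 4.727 km/s.
(c) ΔV_total = ΔV₁ + ΔV₂ ≈ 1.036e+04 m/s = 10.36 km/s.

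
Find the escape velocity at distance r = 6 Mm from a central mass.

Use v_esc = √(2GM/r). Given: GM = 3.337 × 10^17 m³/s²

Convert to SI: r = 6 Mm = 6e+06 m.
Escape velocity comes from setting total energy to zero: ½v² − GM/r = 0 ⇒ v_esc = √(2GM / r).
v_esc = √(2 · 3.337e+17 / 6e+06) m/s ≈ 3.335e+05 m/s = 333.5 km/s.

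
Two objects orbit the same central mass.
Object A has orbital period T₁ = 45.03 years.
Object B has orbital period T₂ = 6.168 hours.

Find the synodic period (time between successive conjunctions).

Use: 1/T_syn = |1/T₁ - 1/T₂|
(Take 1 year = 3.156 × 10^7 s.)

Convert to SI: T₁ = 45.03 years = 1.42115e+09 s; T₂ = 6.168 hours = 22204.8 s.
T_syn = |T₁ · T₂ / (T₁ − T₂)|.
T_syn = |1.42115e+09 · 22204.8 / (1.42115e+09 − 22204.8)| s ≈ 2.221e+04 s = 6.168 hours.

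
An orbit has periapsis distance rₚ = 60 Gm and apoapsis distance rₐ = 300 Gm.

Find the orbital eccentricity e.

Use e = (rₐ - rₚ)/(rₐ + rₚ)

Convert to SI: rₚ = 60 Gm = 6e+10 m; rₐ = 300 Gm = 3e+11 m.
e = (rₐ − rₚ) / (rₐ + rₚ).
e = (3e+11 − 6e+10) / (3e+11 + 6e+10) = 2.4e+11 / 3.6e+11 ≈ 0.6667.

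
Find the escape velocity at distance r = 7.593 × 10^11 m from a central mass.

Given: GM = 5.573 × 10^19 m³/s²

Escape velocity comes from setting total energy to zero: ½v² − GM/r = 0 ⇒ v_esc = √(2GM / r).
v_esc = √(2 · 5.573e+19 / 7.593e+11) m/s ≈ 1.212e+04 m/s = 12.12 km/s.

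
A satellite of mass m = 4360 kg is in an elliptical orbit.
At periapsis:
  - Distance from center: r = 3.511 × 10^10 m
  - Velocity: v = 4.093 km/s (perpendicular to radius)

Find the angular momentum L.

Convert to SI: v = 4.093 km/s = 4093 m/s.
Since v is perpendicular to r, L = m · v · r.
L = 4360 · 4093 · 3.511e+10 kg·m²/s ≈ 6.266e+17 kg·m²/s.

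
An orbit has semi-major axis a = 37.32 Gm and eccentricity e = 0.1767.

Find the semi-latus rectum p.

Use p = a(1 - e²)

Convert to SI: a = 37.32 Gm = 3.732e+10 m.
p = a (1 − e²).
p = 3.732e+10 · (1 − (0.1767)²) = 3.732e+10 · 0.968777 ≈ 3.615e+10 m = 36.15 Gm.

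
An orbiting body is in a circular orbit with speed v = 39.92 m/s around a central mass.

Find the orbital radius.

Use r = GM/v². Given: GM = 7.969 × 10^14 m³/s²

For a circular orbit, v² = GM / r, so r = GM / v².
r = 7.969e+14 / (39.92)² m ≈ 5.001e+11 m = 500.1 Gm.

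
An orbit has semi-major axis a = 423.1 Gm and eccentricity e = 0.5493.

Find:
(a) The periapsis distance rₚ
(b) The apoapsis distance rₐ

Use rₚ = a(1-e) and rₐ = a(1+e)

Convert to SI: a = 423.1 Gm = 4.231e+11 m.
(a) rₚ = a(1 − e) = 4.231e+11 · (1 − 0.5493) = 4.231e+11 · 0.4507 ≈ 1.907e+11 m = 190.7 Gm.
(b) rₐ = a(1 + e) = 4.231e+11 · (1 + 0.5493) = 4.231e+11 · 1.5493 ≈ 6.555e+11 m = 655.5 Gm.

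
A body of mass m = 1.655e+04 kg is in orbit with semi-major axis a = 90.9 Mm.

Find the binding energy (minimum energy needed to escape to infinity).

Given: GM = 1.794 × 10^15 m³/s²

Convert to SI: a = 90.9 Mm = 9.09e+07 m.
Total orbital energy is E = −GMm/(2a); binding energy is E_bind = −E = GMm/(2a).
E_bind = 1.794e+15 · 1.655e+04 / (2 · 9.09e+07) J ≈ 1.633e+11 J = 163.3 GJ.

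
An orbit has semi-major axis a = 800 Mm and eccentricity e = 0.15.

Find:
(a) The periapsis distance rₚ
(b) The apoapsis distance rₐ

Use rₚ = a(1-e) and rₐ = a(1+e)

Convert to SI: a = 800 Mm = 8e+08 m.
(a) rₚ = a(1 − e) = 8e+08 · (1 − 0.15) = 8e+08 · 0.85 ≈ 6.8e+08 m = 680 Mm.
(b) rₐ = a(1 + e) = 8e+08 · (1 + 0.15) = 8e+08 · 1.15 ≈ 9.2e+08 m = 920 Mm.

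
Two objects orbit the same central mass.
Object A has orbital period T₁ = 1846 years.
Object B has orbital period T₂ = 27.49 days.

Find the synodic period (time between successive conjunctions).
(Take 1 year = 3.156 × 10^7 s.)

Convert to SI: T₁ = 1846 years = 5.82598e+10 s; T₂ = 27.49 days = 2.37514e+06 s.
T_syn = |T₁ · T₂ / (T₁ − T₂)|.
T_syn = |5.82598e+10 · 2.37514e+06 / (5.82598e+10 − 2.37514e+06)| s ≈ 2.375e+06 s = 27.49 days.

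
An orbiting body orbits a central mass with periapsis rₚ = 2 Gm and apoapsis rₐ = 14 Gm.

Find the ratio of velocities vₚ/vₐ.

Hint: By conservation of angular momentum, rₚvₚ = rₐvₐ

Convert to SI: rₚ = 2 Gm = 2e+09 m; rₐ = 14 Gm = 1.4e+10 m.
Conservation of angular momentum gives rₚvₚ = rₐvₐ, so vₚ/vₐ = rₐ/rₚ.
vₚ/vₐ = 1.4e+10 / 2e+09 ≈ 7.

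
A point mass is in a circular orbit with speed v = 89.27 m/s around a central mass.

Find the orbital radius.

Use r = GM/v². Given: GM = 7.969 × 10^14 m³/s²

For a circular orbit, v² = GM / r, so r = GM / v².
r = 7.969e+14 / (89.27)² m ≈ 1e+11 m = 100 Gm.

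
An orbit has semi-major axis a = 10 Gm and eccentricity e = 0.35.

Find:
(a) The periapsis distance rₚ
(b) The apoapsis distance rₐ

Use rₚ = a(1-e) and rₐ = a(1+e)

Convert to SI: a = 10 Gm = 1e+10 m.
(a) rₚ = a(1 − e) = 1e+10 · (1 − 0.35) = 1e+10 · 0.65 ≈ 6.5e+09 m = 6.5 Gm.
(b) rₐ = a(1 + e) = 1e+10 · (1 + 0.35) = 1e+10 · 1.35 ≈ 1.35e+10 m = 13.5 Gm.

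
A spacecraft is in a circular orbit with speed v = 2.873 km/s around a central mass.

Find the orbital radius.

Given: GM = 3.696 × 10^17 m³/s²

Convert to SI: v = 2.873 km/s = 2873 m/s.
For a circular orbit, v² = GM / r, so r = GM / v².
r = 3.696e+17 / (2873)² m ≈ 4.478e+10 m = 44.78 Gm.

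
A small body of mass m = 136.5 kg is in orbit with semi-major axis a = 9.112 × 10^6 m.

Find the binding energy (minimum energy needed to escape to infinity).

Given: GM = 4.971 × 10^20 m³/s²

Total orbital energy is E = −GMm/(2a); binding energy is E_bind = −E = GMm/(2a).
E_bind = 4.971e+20 · 136.5 / (2 · 9.112e+06) J ≈ 3.723e+15 J = 3.723 PJ.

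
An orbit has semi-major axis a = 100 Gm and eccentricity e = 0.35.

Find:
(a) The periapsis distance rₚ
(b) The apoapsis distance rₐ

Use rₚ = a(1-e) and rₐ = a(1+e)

Convert to SI: a = 100 Gm = 1e+11 m.
(a) rₚ = a(1 − e) = 1e+11 · (1 − 0.35) = 1e+11 · 0.65 ≈ 6.5e+10 m = 65 Gm.
(b) rₐ = a(1 + e) = 1e+11 · (1 + 0.35) = 1e+11 · 1.35 ≈ 1.35e+11 m = 135 Gm.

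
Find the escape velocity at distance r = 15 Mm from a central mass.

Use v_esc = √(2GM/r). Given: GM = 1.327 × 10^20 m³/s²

Convert to SI: r = 15 Mm = 1.5e+07 m.
Escape velocity comes from setting total energy to zero: ½v² − GM/r = 0 ⇒ v_esc = √(2GM / r).
v_esc = √(2 · 1.327e+20 / 1.5e+07) m/s ≈ 4.206e+06 m/s = 4206 km/s.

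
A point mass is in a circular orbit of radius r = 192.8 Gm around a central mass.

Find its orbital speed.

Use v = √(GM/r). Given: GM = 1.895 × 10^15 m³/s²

Convert to SI: r = 192.8 Gm = 1.928e+11 m.
For a circular orbit, gravity supplies the centripetal force, so v = √(GM / r).
v = √(1.895e+15 / 1.928e+11) m/s ≈ 99.14 m/s = 99.14 m/s.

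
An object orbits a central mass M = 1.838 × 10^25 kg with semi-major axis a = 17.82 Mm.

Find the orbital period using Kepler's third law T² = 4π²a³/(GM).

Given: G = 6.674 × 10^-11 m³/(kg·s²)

Convert to SI: a = 17.82 Mm = 1.782e+07 m.
GM = G · M = 6.674e-11 · 1.838e+25 = 1.22668e+15 m³/s².
Kepler's third law: T = 2π √(a³ / GM).
Substituting a = 1.782e+07 m and GM = 1.22668e+15 m³/s²:
T = 2π √((1.782e+07)³ / 1.22668e+15) s
T ≈ 1.35e+04 s = 3.749 hours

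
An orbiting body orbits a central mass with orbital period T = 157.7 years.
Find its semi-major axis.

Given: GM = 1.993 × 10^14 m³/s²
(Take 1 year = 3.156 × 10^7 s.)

Convert to SI: T = 157.7 years = 4.97701e+09 s.
Invert Kepler's third law: a = (GM · T² / (4π²))^(1/3).
Substituting T = 4.97701e+09 s and GM = 1.993e+14 m³/s²:
a = (1.993e+14 · (4.97701e+09)² / (4π²))^(1/3) m
a ≈ 5.001e+10 m = 50.01 Gm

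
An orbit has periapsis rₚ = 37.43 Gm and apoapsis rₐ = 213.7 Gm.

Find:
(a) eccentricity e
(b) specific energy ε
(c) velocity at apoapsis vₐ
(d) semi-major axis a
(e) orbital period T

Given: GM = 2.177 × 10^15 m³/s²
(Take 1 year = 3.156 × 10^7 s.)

Convert to SI: rₚ = 37.43 Gm = 3.743e+10 m; rₐ = 213.7 Gm = 2.137e+11 m.
(a) e = (rₐ − rₚ)/(rₐ + rₚ) = (2.137e+11 − 3.743e+10)/(2.137e+11 + 3.743e+10) ≈ 0.7019
(b) With a = (rₚ + rₐ)/2 = 1.25565e+11 m, ε = −GM/(2a) = −2.177e+15/(2 · 1.25565e+11) J/kg ≈ -8669 J/kg
(c) With a = (rₚ + rₐ)/2 = 1.25565e+11 m, vₐ = √(GM (2/rₐ − 1/a)) = √(2.177e+15 · (2/2.137e+11 − 1/1.25565e+11)) m/s ≈ 55.11 m/s
(d) a = (rₚ + rₐ)/2 = (3.743e+10 + 2.137e+11)/2 ≈ 1.256e+11 m
(e) With a = (rₚ + rₐ)/2 = 1.25565e+11 m, T = 2π √(a³/GM) = 2π √((1.25565e+11)³/2.177e+15) s ≈ 5.992e+09 s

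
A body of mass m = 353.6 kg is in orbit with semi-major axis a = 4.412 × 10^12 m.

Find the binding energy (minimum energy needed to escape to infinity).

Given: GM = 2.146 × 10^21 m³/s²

Total orbital energy is E = −GMm/(2a); binding energy is E_bind = −E = GMm/(2a).
E_bind = 2.146e+21 · 353.6 / (2 · 4.412e+12) J ≈ 8.6e+10 J = 86 GJ.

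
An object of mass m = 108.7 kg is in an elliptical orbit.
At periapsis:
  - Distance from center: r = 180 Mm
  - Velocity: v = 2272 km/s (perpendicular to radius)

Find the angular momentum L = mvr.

Convert to SI: r = 180 Mm = 1.8e+08 m; v = 2272 km/s = 2.272e+06 m/s.
Since v is perpendicular to r, L = m · v · r.
L = 108.7 · 2.272e+06 · 1.8e+08 kg·m²/s ≈ 4.445e+16 kg·m²/s.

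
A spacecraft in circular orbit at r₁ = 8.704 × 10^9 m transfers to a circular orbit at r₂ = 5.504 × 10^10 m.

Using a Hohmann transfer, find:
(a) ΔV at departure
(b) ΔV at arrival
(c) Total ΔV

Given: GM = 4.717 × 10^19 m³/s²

Transfer semi-major axis: a_t = (r₁ + r₂)/2 = (8.704e+09 + 5.504e+10)/2 = 3.1872e+10 m.
Circular speeds: v₁ = √(GM/r₁) = 73616.2 m/s, v₂ = √(GM/r₂) = 29274.8 m/s.
Transfer speeds (vis-viva v² = GM(2/r − 1/a_t)): v₁ᵗ = 96740.4 m/s, v₂ᵗ = 15298.5 m/s.
(a) ΔV₁ = |v₁ᵗ − v₁| ≈ 2.312e+04 m/s = 23.12 km/s.
(b) ΔV₂ = |v₂ − v₂ᵗ| ≈ 1.398e+04 m/s = 13.98 km/s.
(c) ΔV_total = ΔV₁ + ΔV₂ ≈ 3.71e+04 m/s = 37.1 km/s.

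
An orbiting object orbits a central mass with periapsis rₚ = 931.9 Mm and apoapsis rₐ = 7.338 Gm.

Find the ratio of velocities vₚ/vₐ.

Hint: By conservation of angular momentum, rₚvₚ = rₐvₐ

Convert to SI: rₚ = 931.9 Mm = 9.319e+08 m; rₐ = 7.338 Gm = 7.338e+09 m.
Conservation of angular momentum gives rₚvₚ = rₐvₐ, so vₚ/vₐ = rₐ/rₚ.
vₚ/vₐ = 7.338e+09 / 9.319e+08 ≈ 7.874.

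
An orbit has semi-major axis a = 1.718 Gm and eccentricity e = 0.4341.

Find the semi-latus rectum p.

Convert to SI: a = 1.718 Gm = 1.718e+09 m.
p = a (1 − e²).
p = 1.718e+09 · (1 − (0.4341)²) = 1.718e+09 · 0.811557 ≈ 1.394e+09 m = 1.394 Gm.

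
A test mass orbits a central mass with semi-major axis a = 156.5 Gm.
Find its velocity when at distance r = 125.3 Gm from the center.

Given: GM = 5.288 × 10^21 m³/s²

Convert to SI: a = 156.5 Gm = 1.565e+11 m; r = 125.3 Gm = 1.253e+11 m.
Vis-viva: v = √(GM · (2/r − 1/a)).
2/r − 1/a = 2/1.253e+11 − 1/1.565e+11 = 9.57192e-12 m⁻¹.
v = √(5.288e+21 · 9.57192e-12) m/s ≈ 2.25e+05 m/s = 225 km/s.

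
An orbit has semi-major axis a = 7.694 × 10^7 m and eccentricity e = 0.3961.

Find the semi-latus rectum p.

p = a (1 − e²).
p = 7.694e+07 · (1 − (0.3961)²) = 7.694e+07 · 0.843105 ≈ 6.487e+07 m = 6.487 × 10^7 m.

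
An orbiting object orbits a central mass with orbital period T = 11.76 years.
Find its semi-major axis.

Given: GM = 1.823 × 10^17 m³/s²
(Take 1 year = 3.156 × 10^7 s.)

Convert to SI: T = 11.76 years = 3.71146e+08 s.
Invert Kepler's third law: a = (GM · T² / (4π²))^(1/3).
Substituting T = 3.71146e+08 s and GM = 1.823e+17 m³/s²:
a = (1.823e+17 · (3.71146e+08)² / (4π²))^(1/3) m
a ≈ 8.6e+10 m = 86 Gm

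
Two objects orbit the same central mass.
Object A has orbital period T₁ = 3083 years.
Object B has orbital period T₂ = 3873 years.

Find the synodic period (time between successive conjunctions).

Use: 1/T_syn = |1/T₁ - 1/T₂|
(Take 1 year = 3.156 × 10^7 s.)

Convert to SI: T₁ = 3083 years = 9.72995e+10 s; T₂ = 3873 years = 1.22232e+11 s.
T_syn = |T₁ · T₂ / (T₁ − T₂)|.
T_syn = |9.72995e+10 · 1.22232e+11 / (9.72995e+10 − 1.22232e+11)| s ≈ 4.77e+11 s = 1.511e+04 years.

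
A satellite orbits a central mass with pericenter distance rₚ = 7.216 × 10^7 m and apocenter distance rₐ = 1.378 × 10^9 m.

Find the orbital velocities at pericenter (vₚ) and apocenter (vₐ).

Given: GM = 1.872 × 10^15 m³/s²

Use the vis-viva equation v² = GM(2/r − 1/a) with a = (rₚ + rₐ)/2 = (7.216e+07 + 1.378e+09)/2 = 7.2508e+08 m.
vₚ = √(GM · (2/rₚ − 1/a)) = √(1.872e+15 · (2/7.216e+07 − 1/7.2508e+08)) m/s ≈ 7022 m/s = 7.022 km/s.
vₐ = √(GM · (2/rₐ − 1/a)) = √(1.872e+15 · (2/1.378e+09 − 1/7.2508e+08)) m/s ≈ 367.7 m/s = 367.7 m/s.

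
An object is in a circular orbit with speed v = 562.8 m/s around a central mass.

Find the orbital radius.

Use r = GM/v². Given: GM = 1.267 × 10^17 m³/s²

For a circular orbit, v² = GM / r, so r = GM / v².
r = 1.267e+17 / (562.8)² m ≈ 4e+11 m = 400 Gm.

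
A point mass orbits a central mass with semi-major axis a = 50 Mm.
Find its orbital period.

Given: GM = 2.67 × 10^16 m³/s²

Convert to SI: a = 50 Mm = 5e+07 m.
Kepler's third law: T = 2π √(a³ / GM).
Substituting a = 5e+07 m and GM = 2.67e+16 m³/s²:
T = 2π √((5e+07)³ / 2.67e+16) s
T ≈ 1.36e+04 s = 3.776 hours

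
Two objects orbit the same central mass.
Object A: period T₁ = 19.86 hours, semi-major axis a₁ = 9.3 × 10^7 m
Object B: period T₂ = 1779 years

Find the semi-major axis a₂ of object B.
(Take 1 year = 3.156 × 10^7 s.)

Convert to SI: T₁ = 19.86 hours = 71496 s; T₂ = 1779 years = 5.61452e+10 s.
Kepler's third law: (T₁/T₂)² = (a₁/a₂)³ ⇒ a₂ = a₁ · (T₂/T₁)^(2/3).
T₂/T₁ = 5.61452e+10 / 71496 = 785292.
a₂ = 9.3e+07 · (785292)^(2/3) m ≈ 7.916e+11 m = 7.916 × 10^11 m.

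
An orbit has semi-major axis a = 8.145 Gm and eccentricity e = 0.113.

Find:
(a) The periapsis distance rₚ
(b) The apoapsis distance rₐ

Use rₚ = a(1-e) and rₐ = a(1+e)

Convert to SI: a = 8.145 Gm = 8.145e+09 m.
(a) rₚ = a(1 − e) = 8.145e+09 · (1 − 0.113) = 8.145e+09 · 0.887 ≈ 7.225e+09 m = 7.225 Gm.
(b) rₐ = a(1 + e) = 8.145e+09 · (1 + 0.113) = 8.145e+09 · 1.113 ≈ 9.065e+09 m = 9.065 Gm.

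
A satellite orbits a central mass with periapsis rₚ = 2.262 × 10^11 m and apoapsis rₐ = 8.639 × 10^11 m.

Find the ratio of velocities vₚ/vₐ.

Conservation of angular momentum gives rₚvₚ = rₐvₐ, so vₚ/vₐ = rₐ/rₚ.
vₚ/vₐ = 8.639e+11 / 2.262e+11 ≈ 3.819.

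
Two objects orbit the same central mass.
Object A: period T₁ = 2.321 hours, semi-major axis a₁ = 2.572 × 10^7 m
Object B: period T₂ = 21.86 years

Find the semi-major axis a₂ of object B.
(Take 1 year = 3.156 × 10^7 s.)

Convert to SI: T₁ = 2.321 hours = 8355.6 s; T₂ = 21.86 years = 6.89902e+08 s.
Kepler's third law: (T₁/T₂)² = (a₁/a₂)³ ⇒ a₂ = a₁ · (T₂/T₁)^(2/3).
T₂/T₁ = 6.89902e+08 / 8355.6 = 82567.6.
a₂ = 2.572e+07 · (82567.6)^(2/3) m ≈ 4.877e+10 m = 4.877 × 10^10 m.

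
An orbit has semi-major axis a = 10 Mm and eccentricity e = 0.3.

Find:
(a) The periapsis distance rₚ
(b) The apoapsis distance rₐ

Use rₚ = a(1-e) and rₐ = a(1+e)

Convert to SI: a = 10 Mm = 1e+07 m.
(a) rₚ = a(1 − e) = 1e+07 · (1 − 0.3) = 1e+07 · 0.7 ≈ 7e+06 m = 7 Mm.
(b) rₐ = a(1 + e) = 1e+07 · (1 + 0.3) = 1e+07 · 1.3 ≈ 1.3e+07 m = 13 Mm.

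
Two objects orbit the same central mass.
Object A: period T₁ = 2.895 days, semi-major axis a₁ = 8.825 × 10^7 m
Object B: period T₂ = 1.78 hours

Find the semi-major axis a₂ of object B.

Convert to SI: T₁ = 2.895 days = 250128 s; T₂ = 1.78 hours = 6408 s.
Kepler's third law: (T₁/T₂)² = (a₁/a₂)³ ⇒ a₂ = a₁ · (T₂/T₁)^(2/3).
T₂/T₁ = 6408 / 250128 = 0.0256189.
a₂ = 8.825e+07 · (0.0256189)^(2/3) m ≈ 7.669e+06 m = 7.669 × 10^6 m.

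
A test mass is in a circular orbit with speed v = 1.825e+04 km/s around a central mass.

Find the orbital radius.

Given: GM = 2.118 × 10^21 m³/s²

Convert to SI: v = 1.825e+04 km/s = 1.825e+07 m/s.
For a circular orbit, v² = GM / r, so r = GM / v².
r = 2.118e+21 / (1.825e+07)² m ≈ 6.359e+06 m = 6.359 × 10^6 m.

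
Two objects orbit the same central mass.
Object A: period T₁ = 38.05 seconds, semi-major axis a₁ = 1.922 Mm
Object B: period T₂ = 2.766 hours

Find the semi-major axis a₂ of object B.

Convert to SI: a₁ = 1.922 Mm = 1.922e+06 m; T₂ = 2.766 hours = 9957.6 s.
Kepler's third law: (T₁/T₂)² = (a₁/a₂)³ ⇒ a₂ = a₁ · (T₂/T₁)^(2/3).
T₂/T₁ = 9957.6 / 38.05 = 261.698.
a₂ = 1.922e+06 · (261.698)^(2/3) m ≈ 7.864e+07 m = 78.64 Mm.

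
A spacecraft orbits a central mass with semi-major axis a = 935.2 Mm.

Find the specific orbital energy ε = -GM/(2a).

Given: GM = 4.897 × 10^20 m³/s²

Convert to SI: a = 935.2 Mm = 9.352e+08 m.
ε = −GM / (2a).
ε = −4.897e+20 / (2 · 9.352e+08) J/kg ≈ -2.618e+11 J/kg = -261.8 GJ/kg.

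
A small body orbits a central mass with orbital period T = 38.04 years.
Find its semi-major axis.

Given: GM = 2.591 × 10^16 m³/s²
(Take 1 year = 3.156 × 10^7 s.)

Convert to SI: T = 38.04 years = 1.20054e+09 s.
Invert Kepler's third law: a = (GM · T² / (4π²))^(1/3).
Substituting T = 1.20054e+09 s and GM = 2.591e+16 m³/s²:
a = (2.591e+16 · (1.20054e+09)² / (4π²))^(1/3) m
a ≈ 9.816e+10 m = 98.16 Gm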